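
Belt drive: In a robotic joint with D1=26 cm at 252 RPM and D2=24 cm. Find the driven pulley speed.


Given: D1 = 26 cm, w1 = 252 RPM, D2 = 24 cm
Using D1*w1 = D2*w2
w2 = D1*w1 / D2
w2 = 26*252 / 24
w2 = 6552 / 24
w2 = 273 RPM

273 RPM


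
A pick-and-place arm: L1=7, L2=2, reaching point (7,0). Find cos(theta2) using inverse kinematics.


Given: L1 = 7, L2 = 2, target (x, y) = (7, 0)
Using cos(theta2) = (x^2 + y^2 - L1^2 - L2^2) / (2*L1*L2)
x^2 + y^2 = 7^2 + 0 = 49
L1^2 + L2^2 = 49 + 4 = 53
Numerator = 49 - 53 = -4
Denominator = 2*7*2 = 28
cos(theta2) = -4/28 = -1/7

-1/7


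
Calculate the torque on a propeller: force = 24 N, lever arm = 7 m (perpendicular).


Given: F = 24 N, r = 7 m, angle = 90 deg (perpendicular)
Using tau = F * r * sin(90)
sin(90) = 1
tau = 24 * 7 * 1
tau = 168 Nm

168 Nm


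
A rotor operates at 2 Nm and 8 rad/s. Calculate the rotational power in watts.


Given: tau = 2 Nm, omega = 8 rad/s
Using P = tau * omega
P = 2 * 8
P = 16 W

16 W


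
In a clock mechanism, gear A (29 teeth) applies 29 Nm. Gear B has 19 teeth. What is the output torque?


Given: N1 = 29, N2 = 19, T1 = 29 Nm
Using T2/T1 = N2/N1
T2 = T1 * N2 / N1
T2 = 29 * 19 / 29
T2 = 551 / 29
T2 = 19 Nm

19 Nm


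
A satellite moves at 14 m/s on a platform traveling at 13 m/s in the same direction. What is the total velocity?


Given: object velocity = 14 m/s, platform velocity = 13 m/s (same direction)
Using classical velocity addition: v_total = v_object + v_platform
v_total = 14 + 13
v_total = 27 m/s

27 m/s


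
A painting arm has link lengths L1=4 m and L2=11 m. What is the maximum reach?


Given: L1 = 4 m, L2 = 11 m
For a 2-link planar arm, max reach = L1 + L2 (fully extended)
Max reach = 4 + 11
Max reach = 15 m

15 m


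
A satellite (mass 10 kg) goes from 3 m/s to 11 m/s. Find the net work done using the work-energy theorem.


Given: m = 10 kg, v0 = 3 m/s, v = 11 m/s
Using W = (1/2)*m*(v^2 - v0^2)
v^2 = 11^2 = 121
v0^2 = 3^2 = 9
v^2 - v0^2 = 121 - 9 = 112
W = (1/2)*10*112 = 560 J

560 J


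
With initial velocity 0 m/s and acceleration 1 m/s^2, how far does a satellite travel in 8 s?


Given: v0 = 0 m/s, a = 1 m/s^2, t = 8 s
Using s = v0*t + (1/2)*a*t^2
s = 0*8 + (1/2)*1*8^2
s = 0 + (1/2)*64
s = 0 + 32
s = 32

32 m


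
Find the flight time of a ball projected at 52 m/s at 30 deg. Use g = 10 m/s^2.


Given: v0 = 52 m/s, theta = 30 deg, g = 10 m/s^2
sin(30) = 1/2
Using T = 2*v0*sin(theta) / g
T = 2*52*1/2 / 10
T = 52 / 10
T = 26/5 s

26/5 s


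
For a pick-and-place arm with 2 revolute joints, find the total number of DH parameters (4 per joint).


Given: 2 joints, 4 DH parameters per joint (d, theta, a, alpha)
Total DH parameters = number_of_joints * 4
Total = 2 * 4
Total = 8

8


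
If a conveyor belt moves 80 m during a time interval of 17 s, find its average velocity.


Given: distance d = 80 m, time t = 17 s
Using v = d / t
v = 80 / 17
v = 80/17 m/s

80/17 m/s


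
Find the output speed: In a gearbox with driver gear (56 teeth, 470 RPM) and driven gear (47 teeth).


Given: N1 = 56 teeth, w1 = 470 RPM, N2 = 47 teeth
Using N1*w1 = N2*w2
w2 = N1*w1 / N2
w2 = 56*470 / 47
w2 = 26320 / 47
w2 = 560 RPM

560 RPM


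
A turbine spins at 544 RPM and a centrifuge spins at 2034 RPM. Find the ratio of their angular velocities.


Given: RPM_A = 544, RPM_B = 2034
omega = 2*pi*RPM/60, so omega_A/omega_B = RPM_A / RPM_B
omega_A/omega_B = 544 / 2034
omega_A/omega_B = 272/1017

272/1017


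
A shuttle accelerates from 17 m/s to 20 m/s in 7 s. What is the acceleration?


Given: initial velocity v0 = 17 m/s, final velocity v = 20 m/s, time t = 7 s
Using a = (v - v0) / t
a = (20 - 17) / 7
a = 3 / 7
a = 3/7 m/s^2

3/7 m/s^2


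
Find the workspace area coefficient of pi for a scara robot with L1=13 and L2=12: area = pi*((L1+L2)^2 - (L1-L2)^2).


Given: L1 = 13, L2 = 12
(L1+L2)^2 = (25)^2 = 625
(L1-L2)^2 = (1)^2 = 1
Difference = 625 - 1 = 624
This equals 4*L1*L2 = 4*13*12 = 624
Workspace area = 624*pi

624


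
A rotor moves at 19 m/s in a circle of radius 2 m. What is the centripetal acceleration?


Given: v = 19 m/s, r = 2 m
Using a_c = v^2 / r
a_c = 19^2 / 2
a_c = 361 / 2
a_c = 361/2 m/s^2

361/2 m/s^2


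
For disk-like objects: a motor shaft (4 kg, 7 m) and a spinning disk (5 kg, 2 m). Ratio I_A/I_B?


Given: M1=4 kg, R1=7 m, M2=5 kg, R2=2 m
For a disk: I = (1/2)*M*R^2, so I_A/I_B = (M1*R1^2)/(M2*R2^2)
M1*R1^2 = 4*49 = 196
M2*R2^2 = 5*4 = 20
I_A/I_B = 196/20 = 49/5

49/5


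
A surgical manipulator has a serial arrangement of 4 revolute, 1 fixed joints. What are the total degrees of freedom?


Given: serial robot with 4 revolute, 1 fixed joints
DOF contribution per joint type: revolute=1, prismatic=1, spherical=3, fixed=0
DOF = 4*1 + 1*0
DOF = 4

4


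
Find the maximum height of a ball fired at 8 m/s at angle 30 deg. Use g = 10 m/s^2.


Given: v0 = 8 m/s, theta = 30 deg, g = 10 m/s^2
sin^2(30) = 1/4
Using H = v0^2 * sin^2(theta) / (2*g)
H = 8^2 * 1/4 / (2*10)
H = 64 * 1/4 / 20
H = 16 / 20
H = 4/5 m

4/5 m


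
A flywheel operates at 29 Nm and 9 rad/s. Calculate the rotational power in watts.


Given: tau = 29 Nm, omega = 9 rad/s
Using P = tau * omega
P = 29 * 9
P = 261 W

261 W


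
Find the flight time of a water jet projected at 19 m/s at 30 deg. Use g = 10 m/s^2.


Given: v0 = 19 m/s, theta = 30 deg, g = 10 m/s^2
sin(30) = 1/2
Using T = 2*v0*sin(theta) / g
T = 2*19*1/2 / 10
T = 19 / 10
T = 19/10 s

19/10 s


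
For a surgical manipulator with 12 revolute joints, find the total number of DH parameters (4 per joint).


Given: 12 joints, 4 DH parameters per joint (d, theta, a, alpha)
Total DH parameters = number_of_joints * 4
Total = 12 * 4
Total = 48

48


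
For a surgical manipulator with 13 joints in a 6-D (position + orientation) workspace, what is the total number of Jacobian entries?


Given: task space dimension = 6, joints = 13
Jacobian is a 6 x 13 matrix
Total entries = rows * columns
Total = 6 * 13
Total = 78

78


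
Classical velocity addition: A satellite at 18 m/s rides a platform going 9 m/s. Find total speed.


Given: object velocity = 18 m/s, platform velocity = 9 m/s (same direction)
Using classical velocity addition: v_total = v_object + v_platform
v_total = 18 + 9
v_total = 27 m/s

27 m/s


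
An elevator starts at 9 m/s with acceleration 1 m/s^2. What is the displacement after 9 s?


Given: v0 = 9 m/s, a = 1 m/s^2, t = 9 s
Using s = v0*t + (1/2)*a*t^2
s = 9*9 + (1/2)*1*9^2
s = 81 + (1/2)*81
s = 81 + 81/2
s = 243/2

243/2 m


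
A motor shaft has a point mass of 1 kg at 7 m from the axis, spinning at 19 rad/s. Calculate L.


Given: m = 1 kg, r = 7 m, omega = 19 rad/s
For a point mass: I = m*r^2
I = 1*7^2 = 1*49 = 49
L = I*omega = 49*19
L = 931 kg*m^2/s

931 kg*m^2/s


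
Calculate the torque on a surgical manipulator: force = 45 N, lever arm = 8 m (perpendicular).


Given: F = 45 N, r = 8 m, angle = 90 deg (perpendicular)
Using tau = F * r * sin(90)
sin(90) = 1
tau = 45 * 8 * 1
tau = 360 Nm

360 Nm


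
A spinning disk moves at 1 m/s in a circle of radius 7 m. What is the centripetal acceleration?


Given: v = 1 m/s, r = 7 m
Using a_c = v^2 / r
a_c = 1^2 / 7
a_c = 1 / 7
a_c = 1/7 m/s^2

1/7 m/s^2


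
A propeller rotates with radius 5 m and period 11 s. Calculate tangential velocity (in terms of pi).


Given: radius r = 5 m, period T = 11 s
Using v = 2*pi*r / T
v = 2*pi*5 / 11
v = 10*pi / 11
v = 10/11*pi m/s

10/11*pi m/s


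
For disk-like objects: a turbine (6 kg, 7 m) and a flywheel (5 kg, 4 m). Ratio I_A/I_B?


Given: M1=6 kg, R1=7 m, M2=5 kg, R2=4 m
For a disk: I = (1/2)*M*R^2, so I_A/I_B = (M1*R1^2)/(M2*R2^2)
M1*R1^2 = 6*49 = 294
M2*R2^2 = 5*16 = 80
I_A/I_B = 294/80 = 147/40

147/40


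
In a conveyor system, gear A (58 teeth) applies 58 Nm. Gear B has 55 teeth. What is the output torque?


Given: N1 = 58, N2 = 55, T1 = 58 Nm
Using T2/T1 = N2/N1
T2 = T1 * N2 / N1
T2 = 58 * 55 / 58
T2 = 3190 / 58
T2 = 55 Nm

55 Nm


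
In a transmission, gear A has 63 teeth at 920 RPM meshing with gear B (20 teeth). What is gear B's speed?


Given: N1 = 63 teeth, w1 = 920 RPM, N2 = 20 teeth
Using N1*w1 = N2*w2
w2 = N1*w1 / N2
w2 = 63*920 / 20
w2 = 57960 / 20
w2 = 2898 RPM

2898 RPM


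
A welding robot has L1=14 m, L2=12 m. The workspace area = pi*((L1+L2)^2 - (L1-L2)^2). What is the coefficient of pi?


Given: L1 = 14, L2 = 12
(L1+L2)^2 = (26)^2 = 676
(L1-L2)^2 = (2)^2 = 4
Difference = 676 - 4 = 672
This equals 4*L1*L2 = 4*14*12 = 672
Workspace area = 672*pi

672


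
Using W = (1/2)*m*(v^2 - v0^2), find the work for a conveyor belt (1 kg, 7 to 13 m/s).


Given: m = 1 kg, v0 = 7 m/s, v = 13 m/s
Using W = (1/2)*m*(v^2 - v0^2)
v^2 = 13^2 = 169
v0^2 = 7^2 = 49
v^2 - v0^2 = 169 - 49 = 120
W = (1/2)*1*120 = 60 J

60 J


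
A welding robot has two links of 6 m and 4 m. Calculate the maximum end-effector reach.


Given: L1 = 6 m, L2 = 4 m
For a 2-link planar arm, max reach = L1 + L2 (fully extended)
Max reach = 6 + 4
Max reach = 10 m

10 m


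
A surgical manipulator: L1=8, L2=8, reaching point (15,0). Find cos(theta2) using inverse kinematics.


Given: L1 = 8, L2 = 8, target (x, y) = (15, 0)
Using cos(theta2) = (x^2 + y^2 - L1^2 - L2^2) / (2*L1*L2)
x^2 + y^2 = 15^2 + 0 = 225
L1^2 + L2^2 = 64 + 64 = 128
Numerator = 225 - 128 = 97
Denominator = 2*8*8 = 128
cos(theta2) = 97/128 = 97/128

97/128


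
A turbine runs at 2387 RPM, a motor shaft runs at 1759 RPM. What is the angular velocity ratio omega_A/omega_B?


Given: RPM_A = 2387, RPM_B = 1759
omega = 2*pi*RPM/60, so omega_A/omega_B = RPM_A / RPM_B
omega_A/omega_B = 2387 / 1759
omega_A/omega_B = 2387/1759

2387/1759


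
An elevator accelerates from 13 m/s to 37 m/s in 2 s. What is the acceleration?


Given: initial velocity v0 = 13 m/s, final velocity v = 37 m/s, time t = 2 s
Using a = (v - v0) / t
a = (37 - 13) / 2
a = 24 / 2
a = 12 m/s^2

12 m/s^2


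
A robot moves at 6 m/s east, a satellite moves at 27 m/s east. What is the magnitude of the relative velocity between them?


Given: v_A = 6 m/s east, v_B = 27 m/s east
Both move in the same direction; relative speed = |v_A - v_B|
|6 - 27| = |-21|
= 21 m/s

21 m/s


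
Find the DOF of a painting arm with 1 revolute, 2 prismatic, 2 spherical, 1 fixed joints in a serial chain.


Given: serial robot with 1 revolute, 2 prismatic, 2 spherical, 1 fixed joints
DOF contribution per joint type: revolute=1, prismatic=1, spherical=3, fixed=0
DOF = 1*1 + 2*1 + 2*3 + 1*0
DOF = 9

9


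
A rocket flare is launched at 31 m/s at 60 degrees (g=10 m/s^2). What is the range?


Given: v0 = 31 m/s, theta = 60 deg, g = 10 m/s^2
sin(2*60) = sin(120) = sqrt(3)/2
Using R = v0^2 * sin(2*theta) / g
R = 31^2 * (sqrt(3)/2) / 10
R = 961 * sqrt(3) / 20
R = 961/20*sqrt(3) m

961/20*sqrt(3) m


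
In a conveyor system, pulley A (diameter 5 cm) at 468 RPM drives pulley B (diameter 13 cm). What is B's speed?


Given: D1 = 5 cm, w1 = 468 RPM, D2 = 13 cm
Using D1*w1 = D2*w2
w2 = D1*w1 / D2
w2 = 5*468 / 13
w2 = 2340 / 13
w2 = 180 RPM

180 RPM


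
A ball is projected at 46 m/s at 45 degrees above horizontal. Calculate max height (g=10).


Given: v0 = 46 m/s, theta = 45 deg, g = 10 m/s^2
sin^2(45) = 1/2
Using H = v0^2 * sin^2(theta) / (2*g)
H = 46^2 * 1/2 / (2*10)
H = 2116 * 1/2 / 20
H = 1058 / 20
H = 529/10 m

529/10 m


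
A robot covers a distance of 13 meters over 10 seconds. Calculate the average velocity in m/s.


Given: distance d = 13 m, time t = 10 s
Using v = d / t
v = 13 / 10
v = 13/10 m/s

13/10 m/s


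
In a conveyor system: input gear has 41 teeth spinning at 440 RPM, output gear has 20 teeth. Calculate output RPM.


Given: N1 = 41 teeth, w1 = 440 RPM, N2 = 20 teeth
Using N1*w1 = N2*w2
w2 = N1*w1 / N2
w2 = 41*440 / 20
w2 = 18040 / 20
w2 = 902 RPM

902 RPM


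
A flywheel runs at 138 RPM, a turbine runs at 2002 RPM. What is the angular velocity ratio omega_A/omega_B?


Given: RPM_A = 138, RPM_B = 2002
omega = 2*pi*RPM/60, so omega_A/omega_B = RPM_A / RPM_B
omega_A/omega_B = 138 / 2002
omega_A/omega_B = 69/1001

69/1001


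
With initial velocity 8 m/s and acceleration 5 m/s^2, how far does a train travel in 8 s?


Given: v0 = 8 m/s, a = 5 m/s^2, t = 8 s
Using s = v0*t + (1/2)*a*t^2
s = 8*8 + (1/2)*5*8^2
s = 64 + (1/2)*320
s = 64 + 160
s = 224

224 m


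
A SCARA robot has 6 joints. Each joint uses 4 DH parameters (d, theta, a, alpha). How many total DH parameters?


Given: 6 joints, 4 DH parameters per joint (d, theta, a, alpha)
Total DH parameters = number_of_joints * 4
Total = 6 * 4
Total = 24

24


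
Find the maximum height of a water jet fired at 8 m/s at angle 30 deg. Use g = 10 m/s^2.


Given: v0 = 8 m/s, theta = 30 deg, g = 10 m/s^2
sin^2(30) = 1/4
Using H = v0^2 * sin^2(theta) / (2*g)
H = 8^2 * 1/4 / (2*10)
H = 64 * 1/4 / 20
H = 16 / 20
H = 4/5 m

4/5 m


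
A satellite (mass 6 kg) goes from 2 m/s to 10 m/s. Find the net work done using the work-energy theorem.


Given: m = 6 kg, v0 = 2 m/s, v = 10 m/s
Using W = (1/2)*m*(v^2 - v0^2)
v^2 = 10^2 = 100
v0^2 = 2^2 = 4
v^2 - v0^2 = 100 - 4 = 96
W = (1/2)*6*96 = 288 J

288 J


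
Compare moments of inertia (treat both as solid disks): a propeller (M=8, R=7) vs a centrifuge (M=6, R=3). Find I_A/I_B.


Given: M1=8 kg, R1=7 m, M2=6 kg, R2=3 m
For a disk: I = (1/2)*M*R^2, so I_A/I_B = (M1*R1^2)/(M2*R2^2)
M1*R1^2 = 8*49 = 392
M2*R2^2 = 6*9 = 54
I_A/I_B = 392/54 = 196/27

196/27


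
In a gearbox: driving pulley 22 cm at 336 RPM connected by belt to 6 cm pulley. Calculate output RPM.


Given: D1 = 22 cm, w1 = 336 RPM, D2 = 6 cm
Using D1*w1 = D2*w2
w2 = D1*w1 / D2
w2 = 22*336 / 6
w2 = 7392 / 6
w2 = 1232 RPM

1232 RPM


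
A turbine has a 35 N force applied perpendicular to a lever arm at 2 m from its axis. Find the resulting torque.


Given: F = 35 N, r = 2 m, angle = 90 deg (perpendicular)
Using tau = F * r * sin(90)
sin(90) = 1
tau = 35 * 2 * 1
tau = 70 Nm

70 Nm


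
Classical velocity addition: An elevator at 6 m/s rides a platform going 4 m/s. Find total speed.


Given: object velocity = 6 m/s, platform velocity = 4 m/s (same direction)
Using classical velocity addition: v_total = v_object + v_platform
v_total = 6 + 4
v_total = 10 m/s

10 m/s


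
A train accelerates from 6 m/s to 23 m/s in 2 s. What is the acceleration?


Given: initial velocity v0 = 6 m/s, final velocity v = 23 m/s, time t = 2 s
Using a = (v - v0) / t
a = (23 - 6) / 2
a = 17 / 2
a = 17/2 m/s^2

17/2 m/s^2


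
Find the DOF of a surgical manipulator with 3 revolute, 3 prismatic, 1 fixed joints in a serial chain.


Given: serial robot with 3 revolute, 3 prismatic, 1 fixed joints
DOF contribution per joint type: revolute=1, prismatic=1, spherical=3, fixed=0
DOF = 3*1 + 3*1 + 1*0
DOF = 6

6


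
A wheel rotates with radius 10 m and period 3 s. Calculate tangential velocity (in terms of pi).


Given: radius r = 10 m, period T = 3 s
Using v = 2*pi*r / T
v = 2*pi*10 / 3
v = 20*pi / 3
v = 20/3*pi m/s

20/3*pi m/s


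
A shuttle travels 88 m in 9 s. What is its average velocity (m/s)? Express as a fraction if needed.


Given: distance d = 88 m, time t = 9 s
Using v = d / t
v = 88 / 9
v = 88/9 m/s

88/9 m/s


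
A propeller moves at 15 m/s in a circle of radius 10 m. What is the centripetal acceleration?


Given: v = 15 m/s, r = 10 m
Using a_c = v^2 / r
a_c = 15^2 / 10
a_c = 225 / 10
a_c = 45/2 m/s^2

45/2 m/s^2


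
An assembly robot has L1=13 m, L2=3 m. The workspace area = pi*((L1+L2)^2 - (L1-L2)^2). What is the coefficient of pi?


Given: L1 = 13, L2 = 3
(L1+L2)^2 = (16)^2 = 256
(L1-L2)^2 = (10)^2 = 100
Difference = 256 - 100 = 156
This equals 4*L1*L2 = 4*13*3 = 156
Workspace area = 156*pi

156


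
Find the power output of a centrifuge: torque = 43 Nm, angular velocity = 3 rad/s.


Given: tau = 43 Nm, omega = 3 rad/s
Using P = tau * omega
P = 43 * 3
P = 129 W

129 W


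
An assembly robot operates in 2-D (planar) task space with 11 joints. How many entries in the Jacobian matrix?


Given: task space dimension = 2, joints = 11
Jacobian is a 2 x 11 matrix
Total entries = rows * columns
Total = 2 * 11
Total = 22

22


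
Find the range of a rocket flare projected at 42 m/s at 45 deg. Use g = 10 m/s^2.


Given: v0 = 42 m/s, theta = 45 deg, g = 10 m/s^2
sin(2*45) = sin(90) = 1
Using R = v0^2 * sin(2*theta) / g
R = 42^2 * 1 / 10
R = 1764 / 10
R = 882/5 m

882/5 m


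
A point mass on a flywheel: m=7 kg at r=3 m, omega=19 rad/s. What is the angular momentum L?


Given: m = 7 kg, r = 3 m, omega = 19 rad/s
For a point mass: I = m*r^2
I = 7*3^2 = 7*9 = 63
L = I*omega = 63*19
L = 1197 kg*m^2/s

1197 kg*m^2/s


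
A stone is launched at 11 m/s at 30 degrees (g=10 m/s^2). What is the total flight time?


Given: v0 = 11 m/s, theta = 30 deg, g = 10 m/s^2
sin(30) = 1/2
Using T = 2*v0*sin(theta) / g
T = 2*11*1/2 / 10
T = 11 / 10
T = 11/10 s

11/10 s


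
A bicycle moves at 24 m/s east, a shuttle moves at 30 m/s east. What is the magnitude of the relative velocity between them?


Given: v_A = 24 m/s east, v_B = 30 m/s east
Both move in the same direction; relative speed = |v_A - v_B|
|24 - 30| = |-6|
= 6 m/s

6 m/s


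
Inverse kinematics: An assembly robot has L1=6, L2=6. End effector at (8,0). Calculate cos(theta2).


Given: L1 = 6, L2 = 6, target (x, y) = (8, 0)
Using cos(theta2) = (x^2 + y^2 - L1^2 - L2^2) / (2*L1*L2)
x^2 + y^2 = 8^2 + 0 = 64
L1^2 + L2^2 = 36 + 36 = 72
Numerator = 64 - 72 = -8
Denominator = 2*6*6 = 72
cos(theta2) = -8/72 = -1/9

-1/9


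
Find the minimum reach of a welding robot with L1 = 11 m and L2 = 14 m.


Given: L1 = 11 m, L2 = 14 m
For a 2-link planar arm, min reach = |L1 - L2| (second link folded back)
Min reach = |11 - 14|
Min reach = 3 m

3 m


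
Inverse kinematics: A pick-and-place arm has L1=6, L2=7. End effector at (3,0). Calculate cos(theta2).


Given: L1 = 6, L2 = 7, target (x, y) = (3, 0)
Using cos(theta2) = (x^2 + y^2 - L1^2 - L2^2) / (2*L1*L2)
x^2 + y^2 = 3^2 + 0 = 9
L1^2 + L2^2 = 36 + 49 = 85
Numerator = 9 - 85 = -76
Denominator = 2*6*7 = 84
cos(theta2) = -76/84 = -19/21

-19/21


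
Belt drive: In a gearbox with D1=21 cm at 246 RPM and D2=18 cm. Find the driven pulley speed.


Given: D1 = 21 cm, w1 = 246 RPM, D2 = 18 cm
Using D1*w1 = D2*w2
w2 = D1*w1 / D2
w2 = 21*246 / 18
w2 = 5166 / 18
w2 = 287 RPM

287 RPM


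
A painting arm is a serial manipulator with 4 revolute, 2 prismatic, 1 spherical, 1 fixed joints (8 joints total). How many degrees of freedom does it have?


Given: serial robot with 4 revolute, 2 prismatic, 1 spherical, 1 fixed joints
DOF contribution per joint type: revolute=1, prismatic=1, spherical=3, fixed=0
DOF = 4*1 + 2*1 + 1*3 + 1*0
DOF = 9

9


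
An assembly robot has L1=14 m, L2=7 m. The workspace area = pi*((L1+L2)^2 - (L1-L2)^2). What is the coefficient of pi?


Given: L1 = 14, L2 = 7
(L1+L2)^2 = (21)^2 = 441
(L1-L2)^2 = (7)^2 = 49
Difference = 441 - 49 = 392
This equals 4*L1*L2 = 4*14*7 = 392
Workspace area = 392*pi

392


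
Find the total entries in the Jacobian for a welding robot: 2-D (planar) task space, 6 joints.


Given: task space dimension = 2, joints = 6
Jacobian is a 2 x 6 matrix
Total entries = rows * columns
Total = 2 * 6
Total = 12

12


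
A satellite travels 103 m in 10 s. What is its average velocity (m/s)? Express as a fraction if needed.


Given: distance d = 103 m, time t = 10 s
Using v = d / t
v = 103 / 10
v = 103/10 m/s

103/10 m/s


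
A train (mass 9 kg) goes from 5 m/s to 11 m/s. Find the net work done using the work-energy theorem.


Given: m = 9 kg, v0 = 5 m/s, v = 11 m/s
Using W = (1/2)*m*(v^2 - v0^2)
v^2 = 11^2 = 121
v0^2 = 5^2 = 25
v^2 - v0^2 = 121 - 25 = 96
W = (1/2)*9*96 = 432 J

432 J


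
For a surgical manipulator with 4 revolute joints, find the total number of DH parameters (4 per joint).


Given: 4 joints, 4 DH parameters per joint (d, theta, a, alpha)
Total DH parameters = number_of_joints * 4
Total = 4 * 4
Total = 16

16


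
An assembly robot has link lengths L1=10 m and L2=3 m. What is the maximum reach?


Given: L1 = 10 m, L2 = 3 m
For a 2-link planar arm, max reach = L1 + L2 (fully extended)
Max reach = 10 + 3
Max reach = 13 m

13 m


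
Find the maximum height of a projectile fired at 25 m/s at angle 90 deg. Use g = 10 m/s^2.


Given: v0 = 25 m/s, theta = 90 deg, g = 10 m/s^2
sin^2(90) = 1
Using H = v0^2 * sin^2(theta) / (2*g)
H = 25^2 * 1 / (2*10)
H = 625 * 1 / 20
H = 625 / 20
H = 125/4 m

125/4 m


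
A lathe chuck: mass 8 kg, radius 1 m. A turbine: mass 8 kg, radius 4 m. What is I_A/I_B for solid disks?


Given: M1=8 kg, R1=1 m, M2=8 kg, R2=4 m
For a disk: I = (1/2)*M*R^2, so I_A/I_B = (M1*R1^2)/(M2*R2^2)
M1*R1^2 = 8*1 = 8
M2*R2^2 = 8*16 = 128
I_A/I_B = 8/128 = 1/16

1/16


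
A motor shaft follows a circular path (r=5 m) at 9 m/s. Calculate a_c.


Given: v = 9 m/s, r = 5 m
Using a_c = v^2 / r
a_c = 9^2 / 5
a_c = 81 / 5
a_c = 81/5 m/s^2

81/5 m/s^2


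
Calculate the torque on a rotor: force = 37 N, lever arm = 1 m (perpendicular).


Given: F = 37 N, r = 1 m, angle = 90 deg (perpendicular)
Using tau = F * r * sin(90)
sin(90) = 1
tau = 37 * 1 * 1
tau = 37 Nm

37 Nm


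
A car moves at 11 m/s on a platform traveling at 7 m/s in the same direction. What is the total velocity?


Given: object velocity = 11 m/s, platform velocity = 7 m/s (same direction)
Using classical velocity addition: v_total = v_object + v_platform
v_total = 11 + 7
v_total = 18 m/s

18 m/s


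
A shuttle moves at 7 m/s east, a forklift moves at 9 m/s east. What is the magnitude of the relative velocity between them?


Given: v_A = 7 m/s east, v_B = 9 m/s east
Both move in the same direction; relative speed = |v_A - v_B|
|7 - 9| = |-2|
= 2 m/s

2 m/s


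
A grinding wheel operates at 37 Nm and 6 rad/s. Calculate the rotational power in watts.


Given: tau = 37 Nm, omega = 6 rad/s
Using P = tau * omega
P = 37 * 6
P = 222 W

222 W


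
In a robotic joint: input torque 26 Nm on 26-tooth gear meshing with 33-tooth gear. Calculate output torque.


Given: N1 = 26, N2 = 33, T1 = 26 Nm
Using T2/T1 = N2/N1
T2 = T1 * N2 / N1
T2 = 26 * 33 / 26
T2 = 858 / 26
T2 = 33 Nm

33 Nm


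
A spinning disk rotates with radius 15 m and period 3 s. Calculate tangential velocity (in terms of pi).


Given: radius r = 15 m, period T = 3 s
Using v = 2*pi*r / T
v = 2*pi*15 / 3
v = 30*pi / 3
v = 10*pi m/s

10*pi m/s


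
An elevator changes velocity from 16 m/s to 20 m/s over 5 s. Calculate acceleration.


Given: initial velocity v0 = 16 m/s, final velocity v = 20 m/s, time t = 5 s
Using a = (v - v0) / t
a = (20 - 16) / 5
a = 4 / 5
a = 4/5 m/s^2

4/5 m/s^2


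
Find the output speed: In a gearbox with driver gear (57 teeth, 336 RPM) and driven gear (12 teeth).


Given: N1 = 57 teeth, w1 = 336 RPM, N2 = 12 teeth
Using N1*w1 = N2*w2
w2 = N1*w1 / N2
w2 = 57*336 / 12
w2 = 19152 / 12
w2 = 1596 RPM

1596 RPM


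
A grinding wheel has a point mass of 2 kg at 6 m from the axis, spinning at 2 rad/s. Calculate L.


Given: m = 2 kg, r = 6 m, omega = 2 rad/s
For a point mass: I = m*r^2
I = 2*6^2 = 2*36 = 72
L = I*omega = 72*2
L = 144 kg*m^2/s

144 kg*m^2/s


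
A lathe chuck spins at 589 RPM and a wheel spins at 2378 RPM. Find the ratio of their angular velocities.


Given: RPM_A = 589, RPM_B = 2378
omega = 2*pi*RPM/60, so omega_A/omega_B = RPM_A / RPM_B
omega_A/omega_B = 589 / 2378
omega_A/omega_B = 589/2378

589/2378


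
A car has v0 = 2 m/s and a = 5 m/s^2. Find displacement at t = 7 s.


Given: v0 = 2 m/s, a = 5 m/s^2, t = 7 s
Using s = v0*t + (1/2)*a*t^2
s = 2*7 + (1/2)*5*7^2
s = 14 + (1/2)*245
s = 14 + 245/2
s = 273/2

273/2 m


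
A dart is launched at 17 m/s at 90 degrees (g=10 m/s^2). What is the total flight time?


Given: v0 = 17 m/s, theta = 90 deg, g = 10 m/s^2
sin(90) = 1
Using T = 2*v0*sin(theta) / g
T = 2*17*1 / 10
T = 34 / 10
T = 17/5 s

17/5 s


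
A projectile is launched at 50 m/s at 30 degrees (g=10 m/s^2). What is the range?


Given: v0 = 50 m/s, theta = 30 deg, g = 10 m/s^2
sin(2*30) = sin(60) = sqrt(3)/2
Using R = v0^2 * sin(2*theta) / g
R = 50^2 * (sqrt(3)/2) / 10
R = 2500 * sqrt(3) / 20
R = 125*sqrt(3) m

125*sqrt(3) m


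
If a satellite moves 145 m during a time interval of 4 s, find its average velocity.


Given: distance d = 145 m, time t = 4 s
Using v = d / t
v = 145 / 4
v = 145/4 m/s

145/4 m/s


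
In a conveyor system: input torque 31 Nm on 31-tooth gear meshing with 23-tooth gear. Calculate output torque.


Given: N1 = 31, N2 = 23, T1 = 31 Nm
Using T2/T1 = N2/N1
T2 = T1 * N2 / N1
T2 = 31 * 23 / 31
T2 = 713 / 31
T2 = 23 Nm

23 Nm


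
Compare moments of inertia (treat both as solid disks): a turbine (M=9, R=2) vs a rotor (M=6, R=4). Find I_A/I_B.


Given: M1=9 kg, R1=2 m, M2=6 kg, R2=4 m
For a disk: I = (1/2)*M*R^2, so I_A/I_B = (M1*R1^2)/(M2*R2^2)
M1*R1^2 = 9*4 = 36
M2*R2^2 = 6*16 = 96
I_A/I_B = 36/96 = 3/8

3/8


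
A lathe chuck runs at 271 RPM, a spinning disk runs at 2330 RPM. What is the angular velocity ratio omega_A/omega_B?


Given: RPM_A = 271, RPM_B = 2330
omega = 2*pi*RPM/60, so omega_A/omega_B = RPM_A / RPM_B
omega_A/omega_B = 271 / 2330
omega_A/omega_B = 271/2330

271/2330


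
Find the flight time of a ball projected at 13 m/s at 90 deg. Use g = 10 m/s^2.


Given: v0 = 13 m/s, theta = 90 deg, g = 10 m/s^2
sin(90) = 1
Using T = 2*v0*sin(theta) / g
T = 2*13*1 / 10
T = 26 / 10
T = 13/5 s

13/5 s


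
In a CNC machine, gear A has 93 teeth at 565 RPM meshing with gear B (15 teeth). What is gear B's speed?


Given: N1 = 93 teeth, w1 = 565 RPM, N2 = 15 teeth
Using N1*w1 = N2*w2
w2 = N1*w1 / N2
w2 = 93*565 / 15
w2 = 52545 / 15
w2 = 3503 RPM

3503 RPM


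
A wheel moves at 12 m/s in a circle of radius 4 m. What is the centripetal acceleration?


Given: v = 12 m/s, r = 4 m
Using a_c = v^2 / r
a_c = 12^2 / 4
a_c = 144 / 4
a_c = 36 m/s^2

36 m/s^2


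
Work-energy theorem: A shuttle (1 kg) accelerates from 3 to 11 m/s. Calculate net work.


Given: m = 1 kg, v0 = 3 m/s, v = 11 m/s
Using W = (1/2)*m*(v^2 - v0^2)
v^2 = 11^2 = 121
v0^2 = 3^2 = 9
v^2 - v0^2 = 121 - 9 = 112
W = (1/2)*1*112 = 56 J

56 J


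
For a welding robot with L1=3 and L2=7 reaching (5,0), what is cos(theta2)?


Given: L1 = 3, L2 = 7, target (x, y) = (5, 0)
Using cos(theta2) = (x^2 + y^2 - L1^2 - L2^2) / (2*L1*L2)
x^2 + y^2 = 5^2 + 0 = 25
L1^2 + L2^2 = 9 + 49 = 58
Numerator = 25 - 58 = -33
Denominator = 2*3*7 = 42
cos(theta2) = -33/42 = -11/14

-11/14


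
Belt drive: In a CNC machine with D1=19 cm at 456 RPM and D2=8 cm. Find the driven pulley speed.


Given: D1 = 19 cm, w1 = 456 RPM, D2 = 8 cm
Using D1*w1 = D2*w2
w2 = D1*w1 / D2
w2 = 19*456 / 8
w2 = 8664 / 8
w2 = 1083 RPM

1083 RPM


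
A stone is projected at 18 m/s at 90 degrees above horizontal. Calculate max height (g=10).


Given: v0 = 18 m/s, theta = 90 deg, g = 10 m/s^2
sin^2(90) = 1
Using H = v0^2 * sin^2(theta) / (2*g)
H = 18^2 * 1 / (2*10)
H = 324 * 1 / 20
H = 324 / 20
H = 81/5 m

81/5 m


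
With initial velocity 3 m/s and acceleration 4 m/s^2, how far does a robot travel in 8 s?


Given: v0 = 3 m/s, a = 4 m/s^2, t = 8 s
Using s = v0*t + (1/2)*a*t^2
s = 3*8 + (1/2)*4*8^2
s = 24 + (1/2)*256
s = 24 + 128
s = 152

152 m


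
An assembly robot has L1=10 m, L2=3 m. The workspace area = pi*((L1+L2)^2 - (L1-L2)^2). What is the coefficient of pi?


Given: L1 = 10, L2 = 3
(L1+L2)^2 = (13)^2 = 169
(L1-L2)^2 = (7)^2 = 49
Difference = 169 - 49 = 120
This equals 4*L1*L2 = 4*10*3 = 120
Workspace area = 120*pi

120


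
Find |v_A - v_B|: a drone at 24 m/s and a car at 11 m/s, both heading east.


Given: v_A = 24 m/s east, v_B = 11 m/s east
Both move in the same direction; relative speed = |v_A - v_B|
|24 - 11| = |13|
= 13 m/s

13 m/s


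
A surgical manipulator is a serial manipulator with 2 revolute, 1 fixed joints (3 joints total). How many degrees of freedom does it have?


Given: serial robot with 2 revolute, 1 fixed joints
DOF contribution per joint type: revolute=1, prismatic=1, spherical=3, fixed=0
DOF = 2*1 + 1*0
DOF = 2

2


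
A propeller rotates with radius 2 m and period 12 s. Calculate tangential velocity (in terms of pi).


Given: radius r = 2 m, period T = 12 s
Using v = 2*pi*r / T
v = 2*pi*2 / 12
v = 4*pi / 12
v = 1/3*pi m/s

1/3*pi m/s


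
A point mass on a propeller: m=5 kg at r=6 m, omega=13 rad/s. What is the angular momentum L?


Given: m = 5 kg, r = 6 m, omega = 13 rad/s
For a point mass: I = m*r^2
I = 5*6^2 = 5*36 = 180
L = I*omega = 180*13
L = 2340 kg*m^2/s

2340 kg*m^2/s


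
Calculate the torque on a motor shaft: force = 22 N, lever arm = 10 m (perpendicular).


Given: F = 22 N, r = 10 m, angle = 90 deg (perpendicular)
Using tau = F * r * sin(90)
sin(90) = 1
tau = 22 * 10 * 1
tau = 220 Nm

220 Nm


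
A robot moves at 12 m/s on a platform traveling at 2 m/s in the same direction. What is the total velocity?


Given: object velocity = 12 m/s, platform velocity = 2 m/s (same direction)
Using classical velocity addition: v_total = v_object + v_platform
v_total = 12 + 2
v_total = 14 m/s

14 m/s


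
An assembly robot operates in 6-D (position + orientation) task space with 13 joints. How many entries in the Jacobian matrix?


Given: task space dimension = 6, joints = 13
Jacobian is a 6 x 13 matrix
Total entries = rows * columns
Total = 6 * 13
Total = 78

78


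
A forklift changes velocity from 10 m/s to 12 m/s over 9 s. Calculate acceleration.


Given: initial velocity v0 = 10 m/s, final velocity v = 12 m/s, time t = 9 s
Using a = (v - v0) / t
a = (12 - 10) / 9
a = 2 / 9
a = 2/9 m/s^2

2/9 m/s^2


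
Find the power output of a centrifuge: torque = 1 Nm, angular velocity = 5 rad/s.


Given: tau = 1 Nm, omega = 5 rad/s
Using P = tau * omega
P = 1 * 5
P = 5 W

5 W


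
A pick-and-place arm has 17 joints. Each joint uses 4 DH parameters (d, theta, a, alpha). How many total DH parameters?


Given: 17 joints, 4 DH parameters per joint (d, theta, a, alpha)
Total DH parameters = number_of_joints * 4
Total = 17 * 4
Total = 68

68


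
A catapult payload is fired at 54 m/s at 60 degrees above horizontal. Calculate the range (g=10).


Given: v0 = 54 m/s, theta = 60 deg, g = 10 m/s^2
sin(2*60) = sin(120) = sqrt(3)/2
Using R = v0^2 * sin(2*theta) / g
R = 54^2 * (sqrt(3)/2) / 10
R = 2916 * sqrt(3) / 20
R = 729/5*sqrt(3) m

729/5*sqrt(3) m


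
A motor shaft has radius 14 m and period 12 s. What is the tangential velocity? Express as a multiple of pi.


Given: radius r = 14 m, period T = 12 s
Using v = 2*pi*r / T
v = 2*pi*14 / 12
v = 28*pi / 12
v = 7/3*pi m/s

7/3*pi m/s


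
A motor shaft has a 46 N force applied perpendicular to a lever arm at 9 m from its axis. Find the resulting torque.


Given: F = 46 N, r = 9 m, angle = 90 deg (perpendicular)
Using tau = F * r * sin(90)
sin(90) = 1
tau = 46 * 9 * 1
tau = 414 Nm

414 Nm


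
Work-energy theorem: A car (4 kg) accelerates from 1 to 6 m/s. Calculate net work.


Given: m = 4 kg, v0 = 1 m/s, v = 6 m/s
Using W = (1/2)*m*(v^2 - v0^2)
v^2 = 6^2 = 36
v0^2 = 1^2 = 1
v^2 - v0^2 = 36 - 1 = 35
W = (1/2)*4*35 = 70 J

70 J


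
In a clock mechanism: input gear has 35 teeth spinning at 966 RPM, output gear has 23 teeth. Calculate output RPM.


Given: N1 = 35 teeth, w1 = 966 RPM, N2 = 23 teeth
Using N1*w1 = N2*w2
w2 = N1*w1 / N2
w2 = 35*966 / 23
w2 = 33810 / 23
w2 = 1470 RPM

1470 RPM


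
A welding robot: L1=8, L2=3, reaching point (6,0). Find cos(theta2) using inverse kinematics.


Given: L1 = 8, L2 = 3, target (x, y) = (6, 0)
Using cos(theta2) = (x^2 + y^2 - L1^2 - L2^2) / (2*L1*L2)
x^2 + y^2 = 6^2 + 0 = 36
L1^2 + L2^2 = 64 + 9 = 73
Numerator = 36 - 73 = -37
Denominator = 2*8*3 = 48
cos(theta2) = -37/48 = -37/48

-37/48


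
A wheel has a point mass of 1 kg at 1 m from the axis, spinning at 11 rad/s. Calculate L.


Given: m = 1 kg, r = 1 m, omega = 11 rad/s
For a point mass: I = m*r^2
I = 1*1^2 = 1*1 = 1
L = I*omega = 1*11
L = 11 kg*m^2/s

11 kg*m^2/s


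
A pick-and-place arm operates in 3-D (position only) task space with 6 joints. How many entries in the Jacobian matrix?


Given: task space dimension = 3, joints = 6
Jacobian is a 3 x 6 matrix
Total entries = rows * columns
Total = 3 * 6
Total = 18

18


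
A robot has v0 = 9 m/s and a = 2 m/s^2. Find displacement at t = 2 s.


Given: v0 = 9 m/s, a = 2 m/s^2, t = 2 s
Using s = v0*t + (1/2)*a*t^2
s = 9*2 + (1/2)*2*2^2
s = 18 + (1/2)*8
s = 18 + 4
s = 22

22 m


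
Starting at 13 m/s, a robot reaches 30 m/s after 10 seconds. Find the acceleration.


Given: initial velocity v0 = 13 m/s, final velocity v = 30 m/s, time t = 10 s
Using a = (v - v0) / t
a = (30 - 13) / 10
a = 17 / 10
a = 17/10 m/s^2

17/10 m/s^2


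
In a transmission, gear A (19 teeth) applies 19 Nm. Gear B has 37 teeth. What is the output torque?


Given: N1 = 19, N2 = 37, T1 = 19 Nm
Using T2/T1 = N2/N1
T2 = T1 * N2 / N1
T2 = 19 * 37 / 19
T2 = 703 / 19
T2 = 37 Nm

37 Nm


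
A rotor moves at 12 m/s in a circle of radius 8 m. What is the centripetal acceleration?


Given: v = 12 m/s, r = 8 m
Using a_c = v^2 / r
a_c = 12^2 / 8
a_c = 144 / 8
a_c = 18 m/s^2

18 m/s^2


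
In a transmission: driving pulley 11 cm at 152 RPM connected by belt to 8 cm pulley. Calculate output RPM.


Given: D1 = 11 cm, w1 = 152 RPM, D2 = 8 cm
Using D1*w1 = D2*w2
w2 = D1*w1 / D2
w2 = 11*152 / 8
w2 = 1672 / 8
w2 = 209 RPM

209 RPM


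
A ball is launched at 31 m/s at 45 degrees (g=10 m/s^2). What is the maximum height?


Given: v0 = 31 m/s, theta = 45 deg, g = 10 m/s^2
sin^2(45) = 1/2
Using H = v0^2 * sin^2(theta) / (2*g)
H = 31^2 * 1/2 / (2*10)
H = 961 * 1/2 / 20
H = 961/2 / 20
H = 961/40 m

961/40 m


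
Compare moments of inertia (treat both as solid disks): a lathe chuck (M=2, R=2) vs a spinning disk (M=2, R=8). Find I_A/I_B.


Given: M1=2 kg, R1=2 m, M2=2 kg, R2=8 m
For a disk: I = (1/2)*M*R^2, so I_A/I_B = (M1*R1^2)/(M2*R2^2)
M1*R1^2 = 2*4 = 8
M2*R2^2 = 2*64 = 128
I_A/I_B = 8/128 = 1/16

1/16


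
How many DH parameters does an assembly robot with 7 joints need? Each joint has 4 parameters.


Given: 7 joints, 4 DH parameters per joint (d, theta, a, alpha)
Total DH parameters = number_of_joints * 4
Total = 7 * 4
Total = 28

28


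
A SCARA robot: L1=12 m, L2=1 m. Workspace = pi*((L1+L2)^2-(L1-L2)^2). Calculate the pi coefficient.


Given: L1 = 12, L2 = 1
(L1+L2)^2 = (13)^2 = 169
(L1-L2)^2 = (11)^2 = 121
Difference = 169 - 121 = 48
This equals 4*L1*L2 = 4*12*1 = 48
Workspace area = 48*pi

48


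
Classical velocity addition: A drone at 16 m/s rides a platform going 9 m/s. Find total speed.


Given: object velocity = 16 m/s, platform velocity = 9 m/s (same direction)
Using classical velocity addition: v_total = v_object + v_platform
v_total = 16 + 9
v_total = 25 m/s

25 m/s


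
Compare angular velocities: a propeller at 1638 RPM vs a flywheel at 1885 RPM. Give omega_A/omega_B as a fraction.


Given: RPM_A = 1638, RPM_B = 1885
omega = 2*pi*RPM/60, so omega_A/omega_B = RPM_A / RPM_B
omega_A/omega_B = 1638 / 1885
omega_A/omega_B = 126/145

126/145


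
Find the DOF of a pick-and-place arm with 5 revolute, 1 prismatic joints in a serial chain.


Given: serial robot with 5 revolute, 1 prismatic joints
DOF contribution per joint type: revolute=1, prismatic=1, spherical=3, fixed=0
DOF = 5*1 + 1*1
DOF = 6

6


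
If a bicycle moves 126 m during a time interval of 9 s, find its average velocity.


Given: distance d = 126 m, time t = 9 s
Using v = d / t
v = 126 / 9
v = 14 m/s

14 m/s


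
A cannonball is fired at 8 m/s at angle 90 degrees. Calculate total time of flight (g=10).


Given: v0 = 8 m/s, theta = 90 deg, g = 10 m/s^2
sin(90) = 1
Using T = 2*v0*sin(theta) / g
T = 2*8*1 / 10
T = 16 / 10
T = 8/5 s

8/5 s


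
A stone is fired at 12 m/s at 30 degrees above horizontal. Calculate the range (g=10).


Given: v0 = 12 m/s, theta = 30 deg, g = 10 m/s^2
sin(2*30) = sin(60) = sqrt(3)/2
Using R = v0^2 * sin(2*theta) / g
R = 12^2 * (sqrt(3)/2) / 10
R = 144 * sqrt(3) / 20
R = 36/5*sqrt(3) m

36/5*sqrt(3) m


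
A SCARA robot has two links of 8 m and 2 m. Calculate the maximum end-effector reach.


Given: L1 = 8 m, L2 = 2 m
For a 2-link planar arm, max reach = L1 + L2 (fully extended)
Max reach = 8 + 2
Max reach = 10 m

10 m


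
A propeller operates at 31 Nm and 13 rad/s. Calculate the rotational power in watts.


Given: tau = 31 Nm, omega = 13 rad/s
Using P = tau * omega
P = 31 * 13
P = 403 W

403 W


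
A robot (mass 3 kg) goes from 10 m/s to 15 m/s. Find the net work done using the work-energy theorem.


Given: m = 3 kg, v0 = 10 m/s, v = 15 m/s
Using W = (1/2)*m*(v^2 - v0^2)
v^2 = 15^2 = 225
v0^2 = 10^2 = 100
v^2 - v0^2 = 225 - 100 = 125
W = (1/2)*3*125 = 375/2 J

375/2 J


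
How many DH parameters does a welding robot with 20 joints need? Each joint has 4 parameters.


Given: 20 joints, 4 DH parameters per joint (d, theta, a, alpha)
Total DH parameters = number_of_joints * 4
Total = 20 * 4
Total = 80

80


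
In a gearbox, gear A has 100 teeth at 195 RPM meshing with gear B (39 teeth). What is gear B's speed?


Given: N1 = 100 teeth, w1 = 195 RPM, N2 = 39 teeth
Using N1*w1 = N2*w2
w2 = N1*w1 / N2
w2 = 100*195 / 39
w2 = 19500 / 39
w2 = 500 RPM

500 RPM


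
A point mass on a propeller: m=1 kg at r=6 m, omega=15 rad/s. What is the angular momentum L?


Given: m = 1 kg, r = 6 m, omega = 15 rad/s
For a point mass: I = m*r^2
I = 1*6^2 = 1*36 = 36
L = I*omega = 36*15
L = 540 kg*m^2/s

540 kg*m^2/s


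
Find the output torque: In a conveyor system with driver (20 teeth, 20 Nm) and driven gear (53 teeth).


Given: N1 = 20, N2 = 53, T1 = 20 Nm
Using T2/T1 = N2/N1
T2 = T1 * N2 / N1
T2 = 20 * 53 / 20
T2 = 1060 / 20
T2 = 53 Nm

53 Nm


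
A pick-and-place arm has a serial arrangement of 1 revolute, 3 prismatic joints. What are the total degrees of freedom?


Given: serial robot with 1 revolute, 3 prismatic joints
DOF contribution per joint type: revolute=1, prismatic=1, spherical=3, fixed=0
DOF = 1*1 + 3*1
DOF = 4

4


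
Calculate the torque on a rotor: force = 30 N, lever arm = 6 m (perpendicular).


Given: F = 30 N, r = 6 m, angle = 90 deg (perpendicular)
Using tau = F * r * sin(90)
sin(90) = 1
tau = 30 * 6 * 1
tau = 180 Nm

180 Nm


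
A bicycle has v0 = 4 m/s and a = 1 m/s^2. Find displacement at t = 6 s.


Given: v0 = 4 m/s, a = 1 m/s^2, t = 6 s
Using s = v0*t + (1/2)*a*t^2
s = 4*6 + (1/2)*1*6^2
s = 24 + (1/2)*36
s = 24 + 18
s = 42

42 m


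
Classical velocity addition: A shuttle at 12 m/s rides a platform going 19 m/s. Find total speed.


Given: object velocity = 12 m/s, platform velocity = 19 m/s (same direction)
Using classical velocity addition: v_total = v_object + v_platform
v_total = 12 + 19
v_total = 31 m/s

31 m/s


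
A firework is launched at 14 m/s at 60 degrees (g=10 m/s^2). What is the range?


Given: v0 = 14 m/s, theta = 60 deg, g = 10 m/s^2
sin(2*60) = sin(120) = sqrt(3)/2
Using R = v0^2 * sin(2*theta) / g
R = 14^2 * (sqrt(3)/2) / 10
R = 196 * sqrt(3) / 20
R = 49/5*sqrt(3) m

49/5*sqrt(3) m


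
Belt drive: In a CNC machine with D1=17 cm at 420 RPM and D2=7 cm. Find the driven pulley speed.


Given: D1 = 17 cm, w1 = 420 RPM, D2 = 7 cm
Using D1*w1 = D2*w2
w2 = D1*w1 / D2
w2 = 17*420 / 7
w2 = 7140 / 7
w2 = 1020 RPM

1020 RPM


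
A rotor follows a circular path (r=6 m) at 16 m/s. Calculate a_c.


Given: v = 16 m/s, r = 6 m
Using a_c = v^2 / r
a_c = 16^2 / 6
a_c = 256 / 6
a_c = 128/3 m/s^2

128/3 m/s^2


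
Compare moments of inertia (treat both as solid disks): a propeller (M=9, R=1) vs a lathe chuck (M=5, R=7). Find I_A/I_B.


Given: M1=9 kg, R1=1 m, M2=5 kg, R2=7 m
For a disk: I = (1/2)*M*R^2, so I_A/I_B = (M1*R1^2)/(M2*R2^2)
M1*R1^2 = 9*1 = 9
M2*R2^2 = 5*49 = 245
I_A/I_B = 9/245 = 9/245

9/245
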